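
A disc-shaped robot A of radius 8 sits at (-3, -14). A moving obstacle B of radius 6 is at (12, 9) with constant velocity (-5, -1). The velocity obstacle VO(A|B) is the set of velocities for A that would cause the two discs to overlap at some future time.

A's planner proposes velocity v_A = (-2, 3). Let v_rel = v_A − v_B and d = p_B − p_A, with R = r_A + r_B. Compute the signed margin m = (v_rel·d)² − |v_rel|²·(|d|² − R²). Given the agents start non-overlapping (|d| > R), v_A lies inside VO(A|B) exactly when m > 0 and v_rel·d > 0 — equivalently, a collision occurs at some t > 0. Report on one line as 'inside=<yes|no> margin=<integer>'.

d = (15, 23),  |d|² = 754;  R = 8+6 = 14,  c = 754−14² = 558
v_rel = (3, 4),  |v_rel|² = 25;  v_rel·d = (3)·(15) + (4)·(23) = 137
25·t² − 274·t + 558 = 0  ⇒  m = 137² − 25·558 = 4819
m = 4819 > 0,  v_rel·d = 137 > 0  ⇒  inside

inside=yes margin=4819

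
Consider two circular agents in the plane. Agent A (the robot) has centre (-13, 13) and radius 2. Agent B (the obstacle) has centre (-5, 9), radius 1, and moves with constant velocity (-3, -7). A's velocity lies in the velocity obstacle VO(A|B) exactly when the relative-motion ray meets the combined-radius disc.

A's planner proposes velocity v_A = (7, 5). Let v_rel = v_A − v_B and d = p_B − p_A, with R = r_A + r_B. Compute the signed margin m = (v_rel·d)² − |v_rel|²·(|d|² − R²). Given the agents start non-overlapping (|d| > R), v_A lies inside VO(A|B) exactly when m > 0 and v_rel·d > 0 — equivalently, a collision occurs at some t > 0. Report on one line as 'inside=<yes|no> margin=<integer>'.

d = (8, -4),  |d|² = 80;  R = 2+1 = 3,  c = 80−3² = 71
v_rel = (10, 12),  |v_rel|² = 244;  v_rel·d = (10)·(8) + (12)·(-4) = 32
244·t² − 64·t + 71 = 0  ⇒  m = 32² − 244·71 = -16300
m = -16300 < 0,  v_rel·d = 32 > 0  ⇒  outside

inside=no margin=-16300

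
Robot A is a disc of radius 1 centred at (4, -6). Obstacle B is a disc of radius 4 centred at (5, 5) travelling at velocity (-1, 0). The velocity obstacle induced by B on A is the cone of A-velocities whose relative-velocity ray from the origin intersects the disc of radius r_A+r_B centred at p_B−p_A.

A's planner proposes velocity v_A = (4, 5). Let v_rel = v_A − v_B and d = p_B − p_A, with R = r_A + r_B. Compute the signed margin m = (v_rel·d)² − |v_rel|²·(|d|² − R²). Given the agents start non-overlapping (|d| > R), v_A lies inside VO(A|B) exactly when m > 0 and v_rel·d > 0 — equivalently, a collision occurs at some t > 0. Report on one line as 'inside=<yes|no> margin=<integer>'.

d = (1, 11),  |d|² = 122;  R = 1+4 = 5,  c = 122−5² = 97
v_rel = (5, 5),  |v_rel|² = 50;  v_rel·d = (5)·(1) + (5)·(11) = 60
50·t² − 120·t + 97 = 0  ⇒  m = 60² − 50·97 = -1250
m = -1250 < 0,  v_rel·d = 60 > 0  ⇒  outside

inside=no margin=-1250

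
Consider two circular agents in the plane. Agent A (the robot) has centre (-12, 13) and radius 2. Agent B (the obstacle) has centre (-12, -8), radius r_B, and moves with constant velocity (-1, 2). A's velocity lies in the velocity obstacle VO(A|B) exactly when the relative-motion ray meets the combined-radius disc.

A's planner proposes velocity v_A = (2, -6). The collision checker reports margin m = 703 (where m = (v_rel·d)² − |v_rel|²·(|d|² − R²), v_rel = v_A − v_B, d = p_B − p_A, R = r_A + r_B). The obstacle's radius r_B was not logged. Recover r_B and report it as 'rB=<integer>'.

m = 703
d = (0, -21);  v_rel = (3, -8),  |v_rel|² = 73
v_rel×d = (3)·(-21) − (-8)·(0) = -63
since m = R²·73 − (-63)²:  R² = (3969 + 703) / 73 = 64
R = √64 = 8  ⇒  r_B = 8 − 2 = 6

rB=6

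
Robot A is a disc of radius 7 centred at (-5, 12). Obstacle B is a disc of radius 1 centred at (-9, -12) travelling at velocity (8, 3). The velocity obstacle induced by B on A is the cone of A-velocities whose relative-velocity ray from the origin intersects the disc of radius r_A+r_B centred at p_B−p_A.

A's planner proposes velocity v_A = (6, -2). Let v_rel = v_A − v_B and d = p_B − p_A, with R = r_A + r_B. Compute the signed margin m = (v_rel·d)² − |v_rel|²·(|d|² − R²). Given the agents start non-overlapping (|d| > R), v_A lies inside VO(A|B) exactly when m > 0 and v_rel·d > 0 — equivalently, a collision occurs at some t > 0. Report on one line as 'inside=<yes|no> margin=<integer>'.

d = (-4, -24),  |d|² = 592;  R = 7+1 = 8,  c = 592−8² = 528
v_rel = (-2, -5),  |v_rel|² = 29;  v_rel·d = (-2)·(-4) + (-5)·(-24) = 128
29·t² − 256·t + 528 = 0  ⇒  m = 128² − 29·528 = 1072
m = 1072 > 0,  v_rel·d = 128 > 0  ⇒  inside

inside=yes margin=1072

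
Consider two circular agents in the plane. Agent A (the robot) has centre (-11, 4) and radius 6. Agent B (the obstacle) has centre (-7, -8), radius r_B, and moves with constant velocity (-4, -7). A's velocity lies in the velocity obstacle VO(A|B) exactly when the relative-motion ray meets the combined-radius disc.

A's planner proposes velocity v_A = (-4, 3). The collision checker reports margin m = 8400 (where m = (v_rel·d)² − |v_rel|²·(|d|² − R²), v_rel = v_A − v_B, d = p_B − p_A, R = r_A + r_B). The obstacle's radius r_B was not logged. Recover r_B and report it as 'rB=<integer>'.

m = 8400
d = (4, -12);  v_rel = (0, 10),  |v_rel|² = 100
v_rel×d = (0)·(-12) − (10)·(4) = -40
since m = R²·100 − (-40)²:  R² = (1600 + 8400) / 100 = 100
R = √100 = 10  ⇒  r_B = 10 − 6 = 4

rB=4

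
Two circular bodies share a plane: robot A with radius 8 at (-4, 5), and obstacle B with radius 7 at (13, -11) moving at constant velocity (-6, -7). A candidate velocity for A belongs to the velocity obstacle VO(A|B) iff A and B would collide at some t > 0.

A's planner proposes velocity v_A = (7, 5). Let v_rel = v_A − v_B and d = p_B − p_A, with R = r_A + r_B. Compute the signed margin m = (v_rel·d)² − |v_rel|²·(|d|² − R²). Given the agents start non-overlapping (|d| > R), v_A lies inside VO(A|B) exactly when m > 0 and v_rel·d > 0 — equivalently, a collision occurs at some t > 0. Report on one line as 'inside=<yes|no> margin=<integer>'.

d = (17, -16),  |d|² = 545;  R = 8+7 = 15,  c = 545−15² = 320
v_rel = (13, 12),  |v_rel|² = 313;  v_rel·d = (13)·(17) + (12)·(-16) = 29
313·t² − 58·t + 320 = 0  ⇒  m = 29² − 313·320 = -99319
m = -99319 < 0,  v_rel·d = 29 > 0  ⇒  outside

inside=no margin=-99319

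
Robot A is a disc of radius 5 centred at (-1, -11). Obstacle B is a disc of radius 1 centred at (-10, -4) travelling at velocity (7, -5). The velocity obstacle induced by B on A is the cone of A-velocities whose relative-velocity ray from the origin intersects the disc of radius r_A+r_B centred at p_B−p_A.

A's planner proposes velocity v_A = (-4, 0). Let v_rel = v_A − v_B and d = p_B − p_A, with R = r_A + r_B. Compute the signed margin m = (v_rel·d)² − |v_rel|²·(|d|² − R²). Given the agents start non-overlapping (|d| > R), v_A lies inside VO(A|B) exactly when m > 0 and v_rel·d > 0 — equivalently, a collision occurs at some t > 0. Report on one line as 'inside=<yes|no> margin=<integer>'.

d = (-9, 7),  |d|² = 130;  R = 5+1 = 6,  c = 130−6² = 94
v_rel = (-11, 5),  |v_rel|² = 146;  v_rel·d = (-11)·(-9) + (5)·(7) = 134
146·t² − 268·t + 94 = 0  ⇒  m = 134² − 146·94 = 4232
m = 4232 > 0,  v_rel·d = 134 > 0  ⇒  inside

inside=yes margin=4232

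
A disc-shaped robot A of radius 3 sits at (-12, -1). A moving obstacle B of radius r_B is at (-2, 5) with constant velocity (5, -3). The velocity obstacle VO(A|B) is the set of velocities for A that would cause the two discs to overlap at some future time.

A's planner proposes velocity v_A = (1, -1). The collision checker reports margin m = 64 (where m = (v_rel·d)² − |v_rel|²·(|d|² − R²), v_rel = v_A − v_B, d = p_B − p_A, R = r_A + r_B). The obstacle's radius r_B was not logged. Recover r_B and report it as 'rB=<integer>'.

m = 64
d = (10, 6);  v_rel = (-4, 2),  |v_rel|² = 20
v_rel×d = (-4)·(6) − (2)·(10) = -44
since m = R²·20 − (-44)²:  R² = (1936 + 64) / 20 = 100
R = √100 = 10  ⇒  r_B = 10 − 3 = 7

rB=7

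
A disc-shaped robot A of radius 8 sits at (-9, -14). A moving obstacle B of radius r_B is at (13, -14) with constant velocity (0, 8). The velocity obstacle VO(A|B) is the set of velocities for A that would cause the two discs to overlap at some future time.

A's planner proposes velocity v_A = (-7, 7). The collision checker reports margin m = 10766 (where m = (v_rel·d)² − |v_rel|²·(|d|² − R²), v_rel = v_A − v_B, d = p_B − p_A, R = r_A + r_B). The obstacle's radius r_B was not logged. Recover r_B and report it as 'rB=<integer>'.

m = 10766
d = (22, 0);  v_rel = (-7, -1),  |v_rel|² = 50
v_rel×d = (-7)·(0) − (-1)·(22) = 22
since m = R²·50 − 22²:  R² = (484 + 10766) / 50 = 225
R = √225 = 15  ⇒  r_B = 15 − 8 = 7

rB=7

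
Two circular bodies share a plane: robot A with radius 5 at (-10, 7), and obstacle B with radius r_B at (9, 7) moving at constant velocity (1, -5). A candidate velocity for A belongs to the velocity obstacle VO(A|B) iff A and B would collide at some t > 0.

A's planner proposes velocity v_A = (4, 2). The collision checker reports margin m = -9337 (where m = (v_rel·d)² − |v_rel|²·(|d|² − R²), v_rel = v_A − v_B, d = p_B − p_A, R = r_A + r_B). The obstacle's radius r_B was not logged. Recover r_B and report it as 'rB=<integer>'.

m = -9337
d = (19, 0);  v_rel = (3, 7),  |v_rel|² = 58
v_rel×d = (3)·(0) − (7)·(19) = -133
since m = R²·58 − (-133)²:  R² = (17689 + -9337) / 58 = 144
R = √144 = 12  ⇒  r_B = 12 − 5 = 7

rB=7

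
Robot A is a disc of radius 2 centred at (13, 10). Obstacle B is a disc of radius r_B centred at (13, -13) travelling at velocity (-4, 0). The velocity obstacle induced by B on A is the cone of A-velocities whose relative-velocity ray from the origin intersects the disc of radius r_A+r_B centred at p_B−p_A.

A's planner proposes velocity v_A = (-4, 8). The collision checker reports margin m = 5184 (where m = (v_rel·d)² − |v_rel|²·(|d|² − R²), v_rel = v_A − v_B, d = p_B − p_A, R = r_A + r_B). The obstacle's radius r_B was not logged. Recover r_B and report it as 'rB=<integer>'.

m = 5184
d = (0, -23);  v_rel = (0, 8),  |v_rel|² = 64
v_rel×d = (0)·(-23) − (8)·(0) = 0
since m = R²·64 − 0²:  R² = (0 + 5184) / 64 = 81
R = √81 = 9  ⇒  r_B = 9 − 2 = 7

rB=7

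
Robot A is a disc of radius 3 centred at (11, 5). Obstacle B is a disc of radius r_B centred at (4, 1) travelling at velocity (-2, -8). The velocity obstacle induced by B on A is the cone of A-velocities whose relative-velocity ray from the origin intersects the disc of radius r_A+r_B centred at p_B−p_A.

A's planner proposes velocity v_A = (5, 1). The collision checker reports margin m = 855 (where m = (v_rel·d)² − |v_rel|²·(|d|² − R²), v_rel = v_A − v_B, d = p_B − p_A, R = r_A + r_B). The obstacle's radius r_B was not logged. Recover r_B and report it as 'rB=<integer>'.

m = 855
d = (-7, -4);  v_rel = (7, 9),  |v_rel|² = 130
v_rel×d = (7)·(-4) − (9)·(-7) = 35
since m = R²·130 − 35²:  R² = (1225 + 855) / 130 = 16
R = √16 = 4  ⇒  r_B = 4 − 3 = 1

rB=1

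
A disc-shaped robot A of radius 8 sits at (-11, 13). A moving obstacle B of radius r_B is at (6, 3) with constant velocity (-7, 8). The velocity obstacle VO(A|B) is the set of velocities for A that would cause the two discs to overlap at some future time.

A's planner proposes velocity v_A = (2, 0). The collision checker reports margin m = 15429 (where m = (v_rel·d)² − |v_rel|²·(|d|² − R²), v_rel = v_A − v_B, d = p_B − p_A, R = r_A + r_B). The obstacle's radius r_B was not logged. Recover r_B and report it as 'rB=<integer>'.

m = 15429
d = (17, -10);  v_rel = (9, -8),  |v_rel|² = 145
v_rel×d = (9)·(-10) − (-8)·(17) = 46
since m = R²·145 − 46²:  R² = (2116 + 15429) / 145 = 121
R = √121 = 11  ⇒  r_B = 11 − 8 = 3

rB=3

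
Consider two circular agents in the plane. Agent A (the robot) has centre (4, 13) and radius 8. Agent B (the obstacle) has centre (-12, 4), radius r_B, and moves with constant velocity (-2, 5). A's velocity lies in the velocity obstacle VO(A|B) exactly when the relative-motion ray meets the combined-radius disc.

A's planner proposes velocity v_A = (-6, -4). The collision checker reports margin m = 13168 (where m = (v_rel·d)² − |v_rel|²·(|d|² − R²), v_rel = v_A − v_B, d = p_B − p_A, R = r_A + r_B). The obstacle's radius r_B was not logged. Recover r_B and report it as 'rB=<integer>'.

m = 13168
d = (-16, -9);  v_rel = (-4, -9),  |v_rel|² = 97
v_rel×d = (-4)·(-9) − (-9)·(-16) = -108
since m = R²·97 − (-108)²:  R² = (11664 + 13168) / 97 = 256
R = √256 = 16  ⇒  r_B = 16 − 8 = 8

rB=8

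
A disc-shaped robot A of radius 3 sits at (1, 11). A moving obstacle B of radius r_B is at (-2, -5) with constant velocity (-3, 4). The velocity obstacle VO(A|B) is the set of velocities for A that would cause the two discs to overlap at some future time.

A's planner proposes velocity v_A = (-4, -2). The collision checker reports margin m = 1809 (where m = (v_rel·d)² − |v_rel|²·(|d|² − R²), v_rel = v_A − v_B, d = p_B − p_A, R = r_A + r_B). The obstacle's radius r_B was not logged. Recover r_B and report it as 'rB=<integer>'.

m = 1809
d = (-3, -16);  v_rel = (-1, -6),  |v_rel|² = 37
v_rel×d = (-1)·(-16) − (-6)·(-3) = -2
since m = R²·37 − (-2)²:  R² = (4 + 1809) / 37 = 49
R = √49 = 7  ⇒  r_B = 7 − 3 = 4

rB=4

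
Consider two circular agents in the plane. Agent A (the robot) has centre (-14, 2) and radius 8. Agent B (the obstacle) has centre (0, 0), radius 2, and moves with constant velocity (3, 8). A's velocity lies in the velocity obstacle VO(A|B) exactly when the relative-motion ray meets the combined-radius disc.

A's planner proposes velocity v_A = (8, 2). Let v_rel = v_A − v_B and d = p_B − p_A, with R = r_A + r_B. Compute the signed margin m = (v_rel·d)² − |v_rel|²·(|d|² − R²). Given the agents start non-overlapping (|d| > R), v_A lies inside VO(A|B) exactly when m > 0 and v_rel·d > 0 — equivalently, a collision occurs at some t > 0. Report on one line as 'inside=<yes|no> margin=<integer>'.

d = (14, -2),  |d|² = 200;  R = 8+2 = 10,  c = 200−10² = 100
v_rel = (5, -6),  |v_rel|² = 61;  v_rel·d = (5)·(14) + (-6)·(-2) = 82
61·t² − 164·t + 100 = 0  ⇒  m = 82² − 61·100 = 624
m = 624 > 0,  v_rel·d = 82 > 0  ⇒  inside

inside=yes margin=624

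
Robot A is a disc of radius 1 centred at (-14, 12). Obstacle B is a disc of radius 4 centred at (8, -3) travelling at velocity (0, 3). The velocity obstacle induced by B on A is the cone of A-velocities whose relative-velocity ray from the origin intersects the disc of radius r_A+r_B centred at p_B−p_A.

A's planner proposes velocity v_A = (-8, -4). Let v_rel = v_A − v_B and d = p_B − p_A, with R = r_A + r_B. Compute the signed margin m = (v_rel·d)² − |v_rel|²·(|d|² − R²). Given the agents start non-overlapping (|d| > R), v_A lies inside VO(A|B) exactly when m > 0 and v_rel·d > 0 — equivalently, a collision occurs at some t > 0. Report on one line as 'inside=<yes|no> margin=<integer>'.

d = (22, -15),  |d|² = 709;  R = 1+4 = 5,  c = 709−5² = 684
v_rel = (-8, -7),  |v_rel|² = 113;  v_rel·d = (-8)·(22) + (-7)·(-15) = -71
113·t² + 142·t + 684 = 0  ⇒  m = (-71)² − 113·684 = -72251
m = -72251 < 0,  v_rel·d = -71 < 0  ⇒  outside

inside=no margin=-72251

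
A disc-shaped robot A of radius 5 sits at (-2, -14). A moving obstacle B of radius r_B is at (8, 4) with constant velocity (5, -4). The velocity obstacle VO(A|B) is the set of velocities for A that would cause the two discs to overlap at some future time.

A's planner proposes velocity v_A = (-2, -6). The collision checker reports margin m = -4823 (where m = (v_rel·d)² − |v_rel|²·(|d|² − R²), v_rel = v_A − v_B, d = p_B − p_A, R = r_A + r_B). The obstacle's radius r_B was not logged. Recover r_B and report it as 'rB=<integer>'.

m = -4823
d = (10, 18);  v_rel = (-7, -2),  |v_rel|² = 53
v_rel×d = (-7)·(18) − (-2)·(10) = -106
since m = R²·53 − (-106)²:  R² = (11236 + -4823) / 53 = 121
R = √121 = 11  ⇒  r_B = 11 − 5 = 6

rB=6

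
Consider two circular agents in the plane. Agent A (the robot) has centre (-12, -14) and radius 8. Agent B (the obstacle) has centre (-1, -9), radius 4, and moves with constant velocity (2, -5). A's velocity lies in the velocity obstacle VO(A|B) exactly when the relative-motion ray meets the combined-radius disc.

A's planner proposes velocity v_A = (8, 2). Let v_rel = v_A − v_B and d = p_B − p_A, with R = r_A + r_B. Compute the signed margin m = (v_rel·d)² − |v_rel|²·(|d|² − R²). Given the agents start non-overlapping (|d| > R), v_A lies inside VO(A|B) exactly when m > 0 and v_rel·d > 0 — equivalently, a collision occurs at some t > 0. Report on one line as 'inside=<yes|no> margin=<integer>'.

d = (11, 5),  |d|² = 146;  R = 8+4 = 12,  c = 146−12² = 2
v_rel = (6, 7),  |v_rel|² = 85;  v_rel·d = (6)·(11) + (7)·(5) = 101
85·t² − 202·t + 2 = 0  ⇒  m = 101² − 85·2 = 10031
m = 10031 > 0,  v_rel·d = 101 > 0  ⇒  inside

inside=yes margin=10031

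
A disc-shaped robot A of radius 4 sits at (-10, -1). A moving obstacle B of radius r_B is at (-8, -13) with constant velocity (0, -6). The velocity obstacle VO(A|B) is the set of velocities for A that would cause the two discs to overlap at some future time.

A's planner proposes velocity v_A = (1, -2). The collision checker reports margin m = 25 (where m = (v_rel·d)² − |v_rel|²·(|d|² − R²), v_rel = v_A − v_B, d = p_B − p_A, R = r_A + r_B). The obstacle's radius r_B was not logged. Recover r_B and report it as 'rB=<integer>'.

m = 25
d = (2, -12);  v_rel = (1, 4),  |v_rel|² = 17
v_rel×d = (1)·(-12) − (4)·(2) = -20
since m = R²·17 − (-20)²:  R² = (400 + 25) / 17 = 25
R = √25 = 5  ⇒  r_B = 5 − 4 = 1

rB=1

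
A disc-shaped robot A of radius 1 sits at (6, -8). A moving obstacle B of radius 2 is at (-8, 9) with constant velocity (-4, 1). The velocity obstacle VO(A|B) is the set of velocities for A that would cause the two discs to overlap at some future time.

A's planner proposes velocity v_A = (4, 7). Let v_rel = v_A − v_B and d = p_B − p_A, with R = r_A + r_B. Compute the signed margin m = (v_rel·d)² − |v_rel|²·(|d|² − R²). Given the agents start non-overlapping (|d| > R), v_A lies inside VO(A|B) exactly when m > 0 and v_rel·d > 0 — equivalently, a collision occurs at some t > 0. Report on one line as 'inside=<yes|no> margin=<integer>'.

d = (-14, 17),  |d|² = 485;  R = 1+2 = 3,  c = 485−3² = 476
v_rel = (8, 6),  |v_rel|² = 100;  v_rel·d = (8)·(-14) + (6)·(17) = -10
100·t² + 20·t + 476 = 0  ⇒  m = (-10)² − 100·476 = -47500
m = -47500 < 0,  v_rel·d = -10 < 0  ⇒  outside

inside=no margin=-47500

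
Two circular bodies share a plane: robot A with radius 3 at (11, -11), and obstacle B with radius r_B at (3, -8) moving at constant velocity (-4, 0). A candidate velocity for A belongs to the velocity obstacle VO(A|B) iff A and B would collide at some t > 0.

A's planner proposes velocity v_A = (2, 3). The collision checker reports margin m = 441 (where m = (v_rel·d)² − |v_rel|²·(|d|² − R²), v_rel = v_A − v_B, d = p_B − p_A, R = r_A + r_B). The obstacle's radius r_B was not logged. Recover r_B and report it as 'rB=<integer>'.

m = 441
d = (-8, 3);  v_rel = (6, 3),  |v_rel|² = 45
v_rel×d = (6)·(3) − (3)·(-8) = 42
since m = R²·45 − 42²:  R² = (1764 + 441) / 45 = 49
R = √49 = 7  ⇒  r_B = 7 − 3 = 4

rB=4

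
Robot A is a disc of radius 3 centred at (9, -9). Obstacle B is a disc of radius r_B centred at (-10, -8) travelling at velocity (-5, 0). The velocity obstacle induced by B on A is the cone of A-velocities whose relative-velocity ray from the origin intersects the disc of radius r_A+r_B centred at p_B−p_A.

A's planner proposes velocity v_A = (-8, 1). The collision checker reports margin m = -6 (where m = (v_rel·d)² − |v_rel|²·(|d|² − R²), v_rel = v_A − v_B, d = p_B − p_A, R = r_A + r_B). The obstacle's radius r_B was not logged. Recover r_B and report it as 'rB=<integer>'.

m = -6
d = (-19, 1);  v_rel = (-3, 1),  |v_rel|² = 10
v_rel×d = (-3)·(1) − (1)·(-19) = 16
since m = R²·10 − 16²:  R² = (256 + -6) / 10 = 25
R = √25 = 5  ⇒  r_B = 5 − 3 = 2

rB=2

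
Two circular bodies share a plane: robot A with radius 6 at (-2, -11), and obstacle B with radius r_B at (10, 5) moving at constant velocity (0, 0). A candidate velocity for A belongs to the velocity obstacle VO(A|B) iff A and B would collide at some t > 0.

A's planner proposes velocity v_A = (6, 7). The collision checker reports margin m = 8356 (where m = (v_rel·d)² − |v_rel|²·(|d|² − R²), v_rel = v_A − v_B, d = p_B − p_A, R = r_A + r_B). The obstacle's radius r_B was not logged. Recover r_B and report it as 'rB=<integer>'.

m = 8356
d = (12, 16);  v_rel = (6, 7),  |v_rel|² = 85
v_rel×d = (6)·(16) − (7)·(12) = 12
since m = R²·85 − 12²:  R² = (144 + 8356) / 85 = 100
R = √100 = 10  ⇒  r_B = 10 − 6 = 4

rB=4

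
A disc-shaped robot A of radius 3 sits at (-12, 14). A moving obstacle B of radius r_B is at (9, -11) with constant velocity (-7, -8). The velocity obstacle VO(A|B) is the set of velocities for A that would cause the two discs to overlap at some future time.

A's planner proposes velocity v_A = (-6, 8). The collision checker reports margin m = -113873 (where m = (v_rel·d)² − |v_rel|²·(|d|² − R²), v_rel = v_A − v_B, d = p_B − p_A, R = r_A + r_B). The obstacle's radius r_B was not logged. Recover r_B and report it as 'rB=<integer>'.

m = -113873
d = (21, -25);  v_rel = (1, 16),  |v_rel|² = 257
v_rel×d = (1)·(-25) − (16)·(21) = -361
since m = R²·257 − (-361)²:  R² = (130321 + -113873) / 257 = 64
R = √64 = 8  ⇒  r_B = 8 − 3 = 5

rB=5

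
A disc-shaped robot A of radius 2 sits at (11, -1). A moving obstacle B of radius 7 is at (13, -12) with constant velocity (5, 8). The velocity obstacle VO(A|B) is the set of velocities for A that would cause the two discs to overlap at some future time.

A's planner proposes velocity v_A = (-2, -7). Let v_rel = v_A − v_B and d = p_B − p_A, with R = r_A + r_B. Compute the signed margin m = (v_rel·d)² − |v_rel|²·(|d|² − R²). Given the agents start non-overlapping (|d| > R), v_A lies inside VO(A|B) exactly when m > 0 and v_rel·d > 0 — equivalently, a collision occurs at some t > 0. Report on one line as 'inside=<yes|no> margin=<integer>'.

d = (2, -11),  |d|² = 125;  R = 2+7 = 9,  c = 125−9² = 44
v_rel = (-7, -15),  |v_rel|² = 274;  v_rel·d = (-7)·(2) + (-15)·(-11) = 151
274·t² − 302·t + 44 = 0  ⇒  m = 151² − 274·44 = 10745
m = 10745 > 0,  v_rel·d = 151 > 0  ⇒  inside

inside=yes margin=10745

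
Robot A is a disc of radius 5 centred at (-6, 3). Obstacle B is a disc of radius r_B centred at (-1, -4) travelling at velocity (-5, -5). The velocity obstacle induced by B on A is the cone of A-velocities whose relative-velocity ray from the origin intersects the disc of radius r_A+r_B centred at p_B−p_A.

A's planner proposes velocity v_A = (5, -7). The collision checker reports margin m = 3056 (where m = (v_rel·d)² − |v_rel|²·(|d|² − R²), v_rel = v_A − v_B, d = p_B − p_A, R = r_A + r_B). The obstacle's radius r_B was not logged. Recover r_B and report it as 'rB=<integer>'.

m = 3056
d = (5, -7);  v_rel = (10, -2),  |v_rel|² = 104
v_rel×d = (10)·(-7) − (-2)·(5) = -60
since m = R²·104 − (-60)²:  R² = (3600 + 3056) / 104 = 64
R = √64 = 8  ⇒  r_B = 8 − 5 = 3

rB=3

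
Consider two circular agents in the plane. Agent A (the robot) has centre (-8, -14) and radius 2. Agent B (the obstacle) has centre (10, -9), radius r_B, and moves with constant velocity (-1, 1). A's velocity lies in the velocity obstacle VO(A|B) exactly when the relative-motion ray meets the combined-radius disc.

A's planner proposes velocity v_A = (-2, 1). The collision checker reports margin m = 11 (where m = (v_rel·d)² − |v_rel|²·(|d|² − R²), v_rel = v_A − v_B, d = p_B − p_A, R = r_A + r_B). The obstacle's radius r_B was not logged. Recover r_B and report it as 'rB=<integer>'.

m = 11
d = (18, 5);  v_rel = (-1, 0),  |v_rel|² = 1
v_rel×d = (-1)·(5) − (0)·(18) = -5
since m = R²·1 − (-5)²:  R² = (25 + 11) / 1 = 36
R = √36 = 6  ⇒  r_B = 6 − 2 = 4

rB=4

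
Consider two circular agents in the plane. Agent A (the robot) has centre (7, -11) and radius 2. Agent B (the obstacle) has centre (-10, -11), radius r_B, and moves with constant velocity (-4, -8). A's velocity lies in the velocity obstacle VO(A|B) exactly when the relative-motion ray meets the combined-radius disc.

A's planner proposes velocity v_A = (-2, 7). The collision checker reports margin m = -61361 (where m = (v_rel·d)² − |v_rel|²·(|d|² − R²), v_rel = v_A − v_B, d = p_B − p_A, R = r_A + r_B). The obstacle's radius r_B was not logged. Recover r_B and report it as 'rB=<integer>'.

m = -61361
d = (-17, 0);  v_rel = (2, 15),  |v_rel|² = 229
v_rel×d = (2)·(0) − (15)·(-17) = 255
since m = R²·229 − 255²:  R² = (65025 + -61361) / 229 = 16
R = √16 = 4  ⇒  r_B = 4 − 2 = 2

rB=2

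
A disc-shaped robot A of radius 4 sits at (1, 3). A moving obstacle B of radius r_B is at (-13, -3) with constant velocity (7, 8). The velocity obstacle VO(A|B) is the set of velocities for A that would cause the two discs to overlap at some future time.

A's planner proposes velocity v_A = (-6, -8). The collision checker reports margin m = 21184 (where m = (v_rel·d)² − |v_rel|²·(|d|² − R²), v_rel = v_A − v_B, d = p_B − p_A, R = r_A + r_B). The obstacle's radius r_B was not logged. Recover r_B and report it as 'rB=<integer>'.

m = 21184
d = (-14, -6);  v_rel = (-13, -16),  |v_rel|² = 425
v_rel×d = (-13)·(-6) − (-16)·(-14) = -146
since m = R²·425 − (-146)²:  R² = (21316 + 21184) / 425 = 100
R = √100 = 10  ⇒  r_B = 10 − 4 = 6

rB=6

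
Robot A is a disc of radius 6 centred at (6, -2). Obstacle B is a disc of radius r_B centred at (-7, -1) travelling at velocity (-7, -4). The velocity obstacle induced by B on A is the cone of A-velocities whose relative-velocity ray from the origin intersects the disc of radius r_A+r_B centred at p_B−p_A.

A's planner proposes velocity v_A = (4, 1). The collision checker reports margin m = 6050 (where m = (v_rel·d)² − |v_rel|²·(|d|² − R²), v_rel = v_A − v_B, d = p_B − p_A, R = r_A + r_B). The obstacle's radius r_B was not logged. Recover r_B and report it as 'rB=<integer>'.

m = 6050
d = (-13, 1);  v_rel = (11, 5),  |v_rel|² = 146
v_rel×d = (11)·(1) − (5)·(-13) = 76
since m = R²·146 − 76²:  R² = (5776 + 6050) / 146 = 81
R = √81 = 9  ⇒  r_B = 9 − 6 = 3

rB=3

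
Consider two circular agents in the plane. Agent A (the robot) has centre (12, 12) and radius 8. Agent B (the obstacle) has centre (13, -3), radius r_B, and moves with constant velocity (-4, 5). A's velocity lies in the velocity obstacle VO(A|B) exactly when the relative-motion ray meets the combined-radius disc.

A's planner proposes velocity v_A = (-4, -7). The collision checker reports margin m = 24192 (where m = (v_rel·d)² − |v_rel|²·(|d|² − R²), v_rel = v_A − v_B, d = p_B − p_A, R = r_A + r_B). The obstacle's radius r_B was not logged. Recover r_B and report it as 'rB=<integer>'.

m = 24192
d = (1, -15);  v_rel = (0, -12),  |v_rel|² = 144
v_rel×d = (0)·(-15) − (-12)·(1) = 12
since m = R²·144 − 12²:  R² = (144 + 24192) / 144 = 169
R = √169 = 13  ⇒  r_B = 13 − 8 = 5

rB=5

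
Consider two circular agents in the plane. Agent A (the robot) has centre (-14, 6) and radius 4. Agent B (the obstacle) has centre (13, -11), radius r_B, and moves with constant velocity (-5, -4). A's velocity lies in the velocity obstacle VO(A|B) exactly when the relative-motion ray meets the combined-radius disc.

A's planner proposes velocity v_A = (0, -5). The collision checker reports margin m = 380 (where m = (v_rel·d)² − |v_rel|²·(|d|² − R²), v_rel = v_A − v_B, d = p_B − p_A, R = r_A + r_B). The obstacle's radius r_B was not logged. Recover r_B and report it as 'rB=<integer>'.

m = 380
d = (27, -17);  v_rel = (5, -1),  |v_rel|² = 26
v_rel×d = (5)·(-17) − (-1)·(27) = -58
since m = R²·26 − (-58)²:  R² = (3364 + 380) / 26 = 144
R = √144 = 12  ⇒  r_B = 12 − 4 = 8

rB=8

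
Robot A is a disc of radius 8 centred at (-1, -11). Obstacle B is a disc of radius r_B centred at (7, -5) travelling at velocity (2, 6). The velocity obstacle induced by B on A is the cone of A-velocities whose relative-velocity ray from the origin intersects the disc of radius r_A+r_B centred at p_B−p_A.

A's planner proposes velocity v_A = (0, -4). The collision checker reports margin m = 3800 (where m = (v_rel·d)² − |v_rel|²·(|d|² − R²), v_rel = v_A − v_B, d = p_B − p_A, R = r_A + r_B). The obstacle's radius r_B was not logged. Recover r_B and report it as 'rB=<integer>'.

m = 3800
d = (8, 6);  v_rel = (-2, -10),  |v_rel|² = 104
v_rel×d = (-2)·(6) − (-10)·(8) = 68
since m = R²·104 − 68²:  R² = (4624 + 3800) / 104 = 81
R = √81 = 9  ⇒  r_B = 9 − 8 = 1

rB=1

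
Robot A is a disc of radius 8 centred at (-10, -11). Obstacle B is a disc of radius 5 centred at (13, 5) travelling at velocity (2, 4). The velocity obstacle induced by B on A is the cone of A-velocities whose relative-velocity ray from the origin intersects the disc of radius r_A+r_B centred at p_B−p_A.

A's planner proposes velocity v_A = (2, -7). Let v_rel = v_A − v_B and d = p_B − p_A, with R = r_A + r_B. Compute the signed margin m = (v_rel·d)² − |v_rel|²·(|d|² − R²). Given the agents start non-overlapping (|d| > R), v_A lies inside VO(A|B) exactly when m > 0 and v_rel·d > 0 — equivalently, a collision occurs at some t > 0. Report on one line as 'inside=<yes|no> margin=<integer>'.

d = (23, 16),  |d|² = 785;  R = 8+5 = 13,  c = 785−13² = 616
v_rel = (0, -11),  |v_rel|² = 121;  v_rel·d = (0)·(23) + (-11)·(16) = -176
121·t² + 352·t + 616 = 0  ⇒  m = (-176)² − 121·616 = -43560
m = -43560 < 0,  v_rel·d = -176 < 0  ⇒  outside

inside=no margin=-43560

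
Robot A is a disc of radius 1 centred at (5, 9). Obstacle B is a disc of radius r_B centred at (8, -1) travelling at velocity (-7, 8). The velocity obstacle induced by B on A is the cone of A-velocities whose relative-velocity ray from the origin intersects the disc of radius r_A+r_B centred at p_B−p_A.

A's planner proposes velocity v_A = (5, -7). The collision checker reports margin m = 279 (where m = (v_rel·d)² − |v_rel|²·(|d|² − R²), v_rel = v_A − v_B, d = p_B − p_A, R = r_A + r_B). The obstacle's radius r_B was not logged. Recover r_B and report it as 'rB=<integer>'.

m = 279
d = (3, -10);  v_rel = (12, -15),  |v_rel|² = 369
v_rel×d = (12)·(-10) − (-15)·(3) = -75
since m = R²·369 − (-75)²:  R² = (5625 + 279) / 369 = 16
R = √16 = 4  ⇒  r_B = 4 − 1 = 3

rB=3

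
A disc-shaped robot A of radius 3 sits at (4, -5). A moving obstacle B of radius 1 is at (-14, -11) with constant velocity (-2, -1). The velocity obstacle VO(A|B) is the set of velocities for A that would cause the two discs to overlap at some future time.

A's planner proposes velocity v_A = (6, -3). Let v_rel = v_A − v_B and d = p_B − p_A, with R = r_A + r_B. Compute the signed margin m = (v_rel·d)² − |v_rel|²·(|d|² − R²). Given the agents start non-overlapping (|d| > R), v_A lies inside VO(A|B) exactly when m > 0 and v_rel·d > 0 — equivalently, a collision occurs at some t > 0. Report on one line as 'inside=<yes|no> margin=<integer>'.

d = (-18, -6),  |d|² = 360;  R = 3+1 = 4,  c = 360−4² = 344
v_rel = (8, -2),  |v_rel|² = 68;  v_rel·d = (8)·(-18) + (-2)·(-6) = -132
68·t² + 264·t + 344 = 0  ⇒  m = (-132)² − 68·344 = -5968
m = -5968 < 0,  v_rel·d = -132 < 0  ⇒  outside

inside=no margin=-5968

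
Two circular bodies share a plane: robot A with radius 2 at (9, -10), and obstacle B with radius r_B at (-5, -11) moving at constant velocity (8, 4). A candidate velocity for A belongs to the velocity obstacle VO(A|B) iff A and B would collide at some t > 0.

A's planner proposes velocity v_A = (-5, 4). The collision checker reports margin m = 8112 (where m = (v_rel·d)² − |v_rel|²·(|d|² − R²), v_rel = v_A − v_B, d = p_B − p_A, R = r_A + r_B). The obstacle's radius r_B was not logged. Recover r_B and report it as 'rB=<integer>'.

m = 8112
d = (-14, -1);  v_rel = (-13, 0),  |v_rel|² = 169
v_rel×d = (-13)·(-1) − (0)·(-14) = 13
since m = R²·169 − 13²:  R² = (169 + 8112) / 169 = 49
R = √49 = 7  ⇒  r_B = 7 − 2 = 5

rB=5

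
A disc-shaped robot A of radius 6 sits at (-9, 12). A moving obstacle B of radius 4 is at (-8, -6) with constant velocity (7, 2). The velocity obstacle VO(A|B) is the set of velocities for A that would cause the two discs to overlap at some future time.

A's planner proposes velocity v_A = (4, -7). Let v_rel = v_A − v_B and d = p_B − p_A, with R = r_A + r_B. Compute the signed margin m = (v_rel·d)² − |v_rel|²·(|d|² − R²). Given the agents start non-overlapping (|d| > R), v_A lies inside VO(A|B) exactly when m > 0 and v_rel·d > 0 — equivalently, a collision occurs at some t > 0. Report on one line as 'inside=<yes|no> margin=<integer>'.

d = (1, -18),  |d|² = 325;  R = 6+4 = 10,  c = 325−10² = 225
v_rel = (-3, -9),  |v_rel|² = 90;  v_rel·d = (-3)·(1) + (-9)·(-18) = 159
90·t² − 318·t + 225 = 0  ⇒  m = 159² − 90·225 = 5031
m = 5031 > 0,  v_rel·d = 159 > 0  ⇒  inside

inside=yes margin=5031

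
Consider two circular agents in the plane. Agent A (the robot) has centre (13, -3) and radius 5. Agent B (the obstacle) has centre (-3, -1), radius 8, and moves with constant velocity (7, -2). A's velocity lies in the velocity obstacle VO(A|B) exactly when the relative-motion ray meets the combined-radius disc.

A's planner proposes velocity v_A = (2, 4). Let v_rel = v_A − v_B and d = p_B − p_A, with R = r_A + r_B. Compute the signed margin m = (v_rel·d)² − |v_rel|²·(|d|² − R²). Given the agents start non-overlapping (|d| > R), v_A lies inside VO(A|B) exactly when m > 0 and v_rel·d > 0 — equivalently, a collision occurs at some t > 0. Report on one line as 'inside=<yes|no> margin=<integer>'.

d = (-16, 2),  |d|² = 260;  R = 5+8 = 13,  c = 260−13² = 91
v_rel = (-5, 6),  |v_rel|² = 61;  v_rel·d = (-5)·(-16) + (6)·(2) = 92
61·t² − 184·t + 91 = 0  ⇒  m = 92² − 61·91 = 2913
m = 2913 > 0,  v_rel·d = 92 > 0  ⇒  inside

inside=yes margin=2913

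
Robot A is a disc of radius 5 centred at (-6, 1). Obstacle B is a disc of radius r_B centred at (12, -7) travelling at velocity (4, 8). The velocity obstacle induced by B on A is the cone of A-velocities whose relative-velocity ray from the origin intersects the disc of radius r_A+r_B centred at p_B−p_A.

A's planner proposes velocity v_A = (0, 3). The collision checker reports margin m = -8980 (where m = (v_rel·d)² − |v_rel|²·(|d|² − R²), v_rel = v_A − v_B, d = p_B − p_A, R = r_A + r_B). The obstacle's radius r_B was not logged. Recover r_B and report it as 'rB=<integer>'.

m = -8980
d = (18, -8);  v_rel = (-4, -5),  |v_rel|² = 41
v_rel×d = (-4)·(-8) − (-5)·(18) = 122
since m = R²·41 − 122²:  R² = (14884 + -8980) / 41 = 144
R = √144 = 12  ⇒  r_B = 12 − 5 = 7

rB=7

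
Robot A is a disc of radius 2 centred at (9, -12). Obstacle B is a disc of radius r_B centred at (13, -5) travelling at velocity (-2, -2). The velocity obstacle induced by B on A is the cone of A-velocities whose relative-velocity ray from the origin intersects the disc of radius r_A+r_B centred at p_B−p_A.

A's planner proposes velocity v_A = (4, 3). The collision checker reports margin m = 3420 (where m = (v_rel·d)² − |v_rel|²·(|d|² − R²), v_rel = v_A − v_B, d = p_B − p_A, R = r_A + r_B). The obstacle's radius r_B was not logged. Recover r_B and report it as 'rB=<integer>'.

m = 3420
d = (4, 7);  v_rel = (6, 5),  |v_rel|² = 61
v_rel×d = (6)·(7) − (5)·(4) = 22
since m = R²·61 − 22²:  R² = (484 + 3420) / 61 = 64
R = √64 = 8  ⇒  r_B = 8 − 2 = 6

rB=6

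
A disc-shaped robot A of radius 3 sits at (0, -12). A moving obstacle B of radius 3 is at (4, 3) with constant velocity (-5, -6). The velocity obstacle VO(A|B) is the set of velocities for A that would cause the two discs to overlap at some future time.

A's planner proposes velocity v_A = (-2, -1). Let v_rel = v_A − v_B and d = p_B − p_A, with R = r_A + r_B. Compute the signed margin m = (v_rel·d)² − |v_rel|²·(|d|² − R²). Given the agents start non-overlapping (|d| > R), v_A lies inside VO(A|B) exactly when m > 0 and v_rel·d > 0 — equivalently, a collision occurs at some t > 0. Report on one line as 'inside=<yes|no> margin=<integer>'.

d = (4, 15),  |d|² = 241;  R = 3+3 = 6,  c = 241−6² = 205
v_rel = (3, 5),  |v_rel|² = 34;  v_rel·d = (3)·(4) + (5)·(15) = 87
34·t² − 174·t + 205 = 0  ⇒  m = 87² − 34·205 = 599
m = 599 > 0,  v_rel·d = 87 > 0  ⇒  inside

inside=yes margin=599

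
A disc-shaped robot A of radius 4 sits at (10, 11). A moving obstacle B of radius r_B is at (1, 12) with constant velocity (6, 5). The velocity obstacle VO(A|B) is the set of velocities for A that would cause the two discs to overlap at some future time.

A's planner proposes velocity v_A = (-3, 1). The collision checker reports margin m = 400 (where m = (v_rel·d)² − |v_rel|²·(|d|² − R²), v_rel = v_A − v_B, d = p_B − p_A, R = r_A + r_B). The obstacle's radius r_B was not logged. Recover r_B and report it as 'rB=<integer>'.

m = 400
d = (-9, 1);  v_rel = (-9, -4),  |v_rel|² = 97
v_rel×d = (-9)·(1) − (-4)·(-9) = -45
since m = R²·97 − (-45)²:  R² = (2025 + 400) / 97 = 25
R = √25 = 5  ⇒  r_B = 5 − 4 = 1

rB=1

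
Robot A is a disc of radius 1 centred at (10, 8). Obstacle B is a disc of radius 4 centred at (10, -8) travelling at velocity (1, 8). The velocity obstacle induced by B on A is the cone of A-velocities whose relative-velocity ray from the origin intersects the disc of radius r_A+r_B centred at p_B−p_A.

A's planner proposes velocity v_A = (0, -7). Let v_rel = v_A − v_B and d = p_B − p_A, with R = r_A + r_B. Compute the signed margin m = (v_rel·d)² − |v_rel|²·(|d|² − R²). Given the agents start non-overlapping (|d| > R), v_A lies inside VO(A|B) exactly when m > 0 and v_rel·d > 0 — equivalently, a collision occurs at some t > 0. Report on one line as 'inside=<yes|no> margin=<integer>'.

d = (0, -16),  |d|² = 256;  R = 1+4 = 5,  c = 256−5² = 231
v_rel = (-1, -15),  |v_rel|² = 226;  v_rel·d = (-1)·(0) + (-15)·(-16) = 240
226·t² − 480·t + 231 = 0  ⇒  m = 240² − 226·231 = 5394
m = 5394 > 0,  v_rel·d = 240 > 0  ⇒  inside

inside=yes margin=5394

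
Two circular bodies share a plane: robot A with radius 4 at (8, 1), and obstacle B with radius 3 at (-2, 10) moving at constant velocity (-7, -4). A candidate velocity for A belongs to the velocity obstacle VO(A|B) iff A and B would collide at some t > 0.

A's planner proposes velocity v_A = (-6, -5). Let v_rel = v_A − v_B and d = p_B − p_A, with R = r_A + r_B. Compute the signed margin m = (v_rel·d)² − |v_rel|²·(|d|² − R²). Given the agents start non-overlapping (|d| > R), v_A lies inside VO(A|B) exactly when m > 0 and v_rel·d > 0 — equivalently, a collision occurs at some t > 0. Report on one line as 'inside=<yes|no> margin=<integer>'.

d = (-10, 9),  |d|² = 181;  R = 4+3 = 7,  c = 181−7² = 132
v_rel = (1, -1),  |v_rel|² = 2;  v_rel·d = (1)·(-10) + (-1)·(9) = -19
2·t² + 38·t + 132 = 0  ⇒  m = (-19)² − 2·132 = 97
m = 97 > 0,  v_rel·d = -19 < 0  ⇒  outside

inside=no margin=97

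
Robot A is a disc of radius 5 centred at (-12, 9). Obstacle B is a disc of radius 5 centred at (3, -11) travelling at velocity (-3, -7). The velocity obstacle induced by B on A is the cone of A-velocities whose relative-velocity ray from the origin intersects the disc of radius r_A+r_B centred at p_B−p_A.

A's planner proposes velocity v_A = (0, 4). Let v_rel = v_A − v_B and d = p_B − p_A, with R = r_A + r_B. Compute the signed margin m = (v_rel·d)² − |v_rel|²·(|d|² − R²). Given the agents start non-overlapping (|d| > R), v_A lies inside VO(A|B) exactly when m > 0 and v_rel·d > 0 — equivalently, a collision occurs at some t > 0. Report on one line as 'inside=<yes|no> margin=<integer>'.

d = (15, -20),  |d|² = 625;  R = 5+5 = 10,  c = 625−10² = 525
v_rel = (3, 11),  |v_rel|² = 130;  v_rel·d = (3)·(15) + (11)·(-20) = -175
130·t² + 350·t + 525 = 0  ⇒  m = (-175)² − 130·525 = -37625
m = -37625 < 0,  v_rel·d = -175 < 0  ⇒  outside

inside=no margin=-37625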